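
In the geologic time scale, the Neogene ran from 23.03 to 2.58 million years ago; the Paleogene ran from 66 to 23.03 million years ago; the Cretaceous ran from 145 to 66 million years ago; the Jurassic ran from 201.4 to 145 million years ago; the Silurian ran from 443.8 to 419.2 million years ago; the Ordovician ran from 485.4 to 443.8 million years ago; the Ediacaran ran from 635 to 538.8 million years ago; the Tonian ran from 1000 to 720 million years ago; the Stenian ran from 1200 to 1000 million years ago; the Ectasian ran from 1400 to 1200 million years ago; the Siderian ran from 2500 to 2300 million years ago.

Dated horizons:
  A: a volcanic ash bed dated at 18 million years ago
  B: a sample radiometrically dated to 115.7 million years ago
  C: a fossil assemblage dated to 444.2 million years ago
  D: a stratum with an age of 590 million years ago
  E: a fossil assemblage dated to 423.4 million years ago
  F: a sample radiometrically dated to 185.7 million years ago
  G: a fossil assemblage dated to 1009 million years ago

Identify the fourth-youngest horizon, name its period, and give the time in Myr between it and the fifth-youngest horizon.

E, in the Silurian; 20.8 million years to C

Sorted youngest-first by Ma: A (18), B (115.7), F (185.7), E (423.4), C (444.2), D (590), G (1009).
The fourth youngest is E at 423.4 Ma, which lies in 443.8–419.2 Ma: the Silurian.
The fifth youngest is C at 444.2 Ma; separation = |423.4 − 444.2| = 20.8 Myr.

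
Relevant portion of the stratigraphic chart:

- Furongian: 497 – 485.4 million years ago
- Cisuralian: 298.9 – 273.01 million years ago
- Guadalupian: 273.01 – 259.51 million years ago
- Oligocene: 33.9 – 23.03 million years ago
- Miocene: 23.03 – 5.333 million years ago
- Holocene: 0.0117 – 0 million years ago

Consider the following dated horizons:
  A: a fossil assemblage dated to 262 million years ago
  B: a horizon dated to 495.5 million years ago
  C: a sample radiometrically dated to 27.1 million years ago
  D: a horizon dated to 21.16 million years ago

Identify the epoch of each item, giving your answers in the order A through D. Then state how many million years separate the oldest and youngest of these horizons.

A — Guadalupian; B — Furongian; C — Oligocene; D — Miocene; span 474.34 million years

Match each age against the start–end ranges in the excerpt: A = 262 Ma → Guadalupian (273.01–259.51); B = 495.5 Ma → Furongian (497–485.4); C = 27.1 Ma → Oligocene (33.9–23.03); D = 21.16 Ma → Miocene (23.03–5.333).
The largest age is 495.5 Ma and the smallest is 21.16 Ma; their difference is 474.34 Myr.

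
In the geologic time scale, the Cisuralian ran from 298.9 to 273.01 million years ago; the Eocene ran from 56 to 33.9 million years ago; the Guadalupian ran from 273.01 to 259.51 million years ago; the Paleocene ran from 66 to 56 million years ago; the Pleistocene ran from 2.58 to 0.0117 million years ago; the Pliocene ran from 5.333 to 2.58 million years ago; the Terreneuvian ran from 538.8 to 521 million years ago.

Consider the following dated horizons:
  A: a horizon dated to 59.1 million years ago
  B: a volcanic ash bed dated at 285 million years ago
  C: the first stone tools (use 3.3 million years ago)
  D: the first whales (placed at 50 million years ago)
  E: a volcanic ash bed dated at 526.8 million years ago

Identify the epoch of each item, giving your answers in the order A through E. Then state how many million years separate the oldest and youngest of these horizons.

A: 59.1 Ma lies in 66–56 Ma, so Paleocene.
B: 285 Ma lies in 298.9–273.01 Ma, so Cisuralian.
C: 3.3 Ma lies in 5.333–2.58 Ma, so Pliocene.
D: 50 Ma lies in 56–33.9 Ma, so Eocene.
E: 526.8 Ma lies in 538.8–521 Ma, so Terreneuvian.
Oldest = 526.8 Ma, youngest = 3.3 Ma → span 523.5 Myr.

A — Paleocene; B — Cisuralian; C — Pliocene; D — Eocene; E — Terreneuvian; span 523.5 million years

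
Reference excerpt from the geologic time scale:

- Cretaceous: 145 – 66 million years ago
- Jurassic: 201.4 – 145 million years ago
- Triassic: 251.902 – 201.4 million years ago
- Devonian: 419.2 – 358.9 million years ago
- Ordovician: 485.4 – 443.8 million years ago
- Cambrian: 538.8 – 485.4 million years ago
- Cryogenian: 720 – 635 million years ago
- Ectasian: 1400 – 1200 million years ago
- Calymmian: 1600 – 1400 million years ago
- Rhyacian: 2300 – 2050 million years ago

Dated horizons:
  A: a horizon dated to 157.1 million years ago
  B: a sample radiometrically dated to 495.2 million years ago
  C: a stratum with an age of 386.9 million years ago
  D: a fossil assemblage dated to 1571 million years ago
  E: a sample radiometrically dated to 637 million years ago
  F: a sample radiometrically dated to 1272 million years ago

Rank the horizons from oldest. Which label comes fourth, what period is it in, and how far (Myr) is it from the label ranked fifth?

Sorted oldest-first by Ma: D (1571), F (1272), E (637), B (495.2), C (386.9), A (157.1).
The fourth oldest is B at 495.2 Ma, which lies in 538.8–485.4 Ma: the Cambrian.
The fifth oldest is C at 386.9 Ma; separation = |495.2 − 386.9| = 108.3 Myr.

B, in the Cambrian; 108.3 million years to C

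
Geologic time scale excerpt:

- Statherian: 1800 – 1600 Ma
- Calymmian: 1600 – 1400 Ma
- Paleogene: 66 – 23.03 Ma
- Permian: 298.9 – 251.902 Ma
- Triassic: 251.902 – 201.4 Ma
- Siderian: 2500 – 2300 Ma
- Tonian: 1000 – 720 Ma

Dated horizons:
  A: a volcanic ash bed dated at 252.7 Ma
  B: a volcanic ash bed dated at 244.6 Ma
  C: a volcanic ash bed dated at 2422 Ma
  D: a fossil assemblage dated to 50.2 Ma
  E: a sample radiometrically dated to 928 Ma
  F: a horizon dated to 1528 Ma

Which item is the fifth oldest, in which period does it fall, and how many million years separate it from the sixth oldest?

Larger Ma means older, so oldest first: C 2422 > F 1528 > E 928 > A 252.7 > B 244.6 > D 50.2.
Counting 5 along gives B (244.6 Ma); the excerpt puts that inside the Triassic, 251.902–201.4 Ma.
Next in line is D (50.2 Ma), and 244.6 − 50.2 = 194.4 Myr.

B, in the Triassic; 194.4 million years to D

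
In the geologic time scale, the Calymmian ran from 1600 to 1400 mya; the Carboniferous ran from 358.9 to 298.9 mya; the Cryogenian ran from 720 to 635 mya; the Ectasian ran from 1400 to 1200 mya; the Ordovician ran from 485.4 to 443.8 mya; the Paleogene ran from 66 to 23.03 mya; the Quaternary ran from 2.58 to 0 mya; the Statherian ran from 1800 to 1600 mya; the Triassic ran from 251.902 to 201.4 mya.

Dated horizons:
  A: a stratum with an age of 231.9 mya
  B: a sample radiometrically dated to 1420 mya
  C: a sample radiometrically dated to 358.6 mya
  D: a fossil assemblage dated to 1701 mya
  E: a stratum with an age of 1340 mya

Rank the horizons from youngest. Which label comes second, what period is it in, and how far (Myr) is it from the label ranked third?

Smaller Ma means younger, so youngest first: A 231.9 < C 358.6 < E 1340 < B 1420 < D 1701.
Counting 2 along gives C (358.6 Ma); the excerpt puts that inside the Carboniferous, 358.9–298.9 Ma.
Next in line is E (1340 Ma), and 1340 − 358.6 = 981.4 Myr.

C, in the Carboniferous; 981.4 million years to E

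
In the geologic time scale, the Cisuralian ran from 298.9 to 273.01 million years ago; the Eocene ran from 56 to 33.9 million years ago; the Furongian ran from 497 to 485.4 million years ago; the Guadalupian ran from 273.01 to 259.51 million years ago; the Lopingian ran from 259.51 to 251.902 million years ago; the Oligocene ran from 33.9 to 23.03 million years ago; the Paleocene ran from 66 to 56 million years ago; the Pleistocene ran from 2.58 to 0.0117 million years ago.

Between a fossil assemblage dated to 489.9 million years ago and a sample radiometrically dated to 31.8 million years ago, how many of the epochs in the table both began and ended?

489.9 Ma sits inside the Furongian (497–485.4) and 31.8 Ma inside the Oligocene (33.9–23.03); neither of those is wholly between the two dates.
The listed epochs lying completely between them are Cisuralian, Guadalupian, Lopingian, Paleocene, Eocene — 5 in all.

5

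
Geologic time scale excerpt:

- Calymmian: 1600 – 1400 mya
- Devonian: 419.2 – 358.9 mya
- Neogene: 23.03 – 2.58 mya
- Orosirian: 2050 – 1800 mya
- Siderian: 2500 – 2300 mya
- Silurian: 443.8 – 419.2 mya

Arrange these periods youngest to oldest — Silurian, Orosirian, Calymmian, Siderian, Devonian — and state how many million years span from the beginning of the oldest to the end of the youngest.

From the excerpt: Silurian 443.8–419.2; Orosirian 2050–1800; Calymmian 1600–1400; Siderian 2500–2300; Devonian 419.2–358.9 (Ma).
Larger Ma is earlier, so the oldest is Siderian and the youngest is Devonian; youngest to oldest: Devonian, Silurian, Calymmian, Orosirian, Siderian.
Oldest start 2500 minus youngest end 358.9 gives 2141.1 Myr overall.

Devonian → Silurian → Calymmian → Orosirian → Siderian; total span 2141.1 Myr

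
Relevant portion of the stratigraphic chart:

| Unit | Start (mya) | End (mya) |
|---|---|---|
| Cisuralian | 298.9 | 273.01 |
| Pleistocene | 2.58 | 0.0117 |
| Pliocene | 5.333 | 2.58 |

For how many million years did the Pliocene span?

5.333 − 2.58 = 2.753 million years.

2.753 million years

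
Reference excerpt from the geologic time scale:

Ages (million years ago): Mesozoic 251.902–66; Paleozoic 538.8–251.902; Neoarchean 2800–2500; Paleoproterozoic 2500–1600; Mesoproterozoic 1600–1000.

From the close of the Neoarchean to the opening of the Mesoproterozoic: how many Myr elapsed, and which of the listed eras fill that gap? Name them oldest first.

The Neoarchean closes at 2500 Ma and the Mesoproterozoic opens at 1600 Ma, so the interval is 2500 − 1600 = 900 Myr.
An era fits inside if it starts at or after 2500 Ma and ends at or before 1600 Ma; oldest first that gives Paleoproterozoic.

900 million years; Paleoproterozoic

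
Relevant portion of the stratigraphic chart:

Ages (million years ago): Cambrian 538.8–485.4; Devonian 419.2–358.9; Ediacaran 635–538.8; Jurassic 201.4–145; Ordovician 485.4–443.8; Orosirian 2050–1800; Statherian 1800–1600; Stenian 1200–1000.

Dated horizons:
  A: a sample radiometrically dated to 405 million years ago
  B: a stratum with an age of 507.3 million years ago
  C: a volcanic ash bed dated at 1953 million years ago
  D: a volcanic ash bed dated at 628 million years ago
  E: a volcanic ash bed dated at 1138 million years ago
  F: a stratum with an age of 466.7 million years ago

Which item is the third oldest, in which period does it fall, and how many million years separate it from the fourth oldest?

Larger Ma means older, so oldest first: C 1953 > E 1138 > D 628 > B 507.3 > F 466.7 > A 405.
Counting 3 along gives D (628 Ma); the excerpt puts that inside the Ediacaran, 635–538.8 Ma.
Next in line is B (507.3 Ma), and 628 − 507.3 = 120.7 Myr.

D, in the Ediacaran; 120.7 million years to B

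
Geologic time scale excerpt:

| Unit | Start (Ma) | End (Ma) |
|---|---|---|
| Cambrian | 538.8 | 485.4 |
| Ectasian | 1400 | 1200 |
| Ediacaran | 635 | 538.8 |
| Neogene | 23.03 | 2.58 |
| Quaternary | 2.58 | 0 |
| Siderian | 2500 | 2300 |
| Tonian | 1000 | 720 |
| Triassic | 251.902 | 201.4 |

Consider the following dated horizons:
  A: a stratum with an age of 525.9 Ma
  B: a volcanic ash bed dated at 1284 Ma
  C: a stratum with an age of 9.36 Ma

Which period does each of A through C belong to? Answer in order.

Match each age against the start–end ranges in the excerpt: A = 525.9 Ma → Cambrian (538.8–485.4); B = 1284 Ma → Ectasian (1400–1200); C = 9.36 Ma → Neogene (23.03–2.58).

A — Cambrian; B — Ectasian; C — Neogene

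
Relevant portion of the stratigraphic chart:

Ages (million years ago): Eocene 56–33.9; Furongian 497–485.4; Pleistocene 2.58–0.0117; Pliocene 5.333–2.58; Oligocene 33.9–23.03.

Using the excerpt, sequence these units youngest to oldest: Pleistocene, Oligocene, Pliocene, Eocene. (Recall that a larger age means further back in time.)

Pleistocene, Pliocene, Oligocene, Eocene

Sorting by start age (ascending Ma, since larger Ma = older): Pleistocene start 2.58, Pliocene start 5.333, Oligocene start 33.9, Eocene start 56.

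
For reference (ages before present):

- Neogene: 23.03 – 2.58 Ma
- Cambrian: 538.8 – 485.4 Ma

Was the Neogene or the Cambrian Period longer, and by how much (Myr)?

Cambrian, by 32.95 million years

Neogene: 23.03 − 2.58 = 20.45 Myr.
Cambrian: 538.8 − 485.4 = 53.4 Myr.
Difference: 53.4 − 20.45 = 32.95 Myr, so the Cambrian was longer.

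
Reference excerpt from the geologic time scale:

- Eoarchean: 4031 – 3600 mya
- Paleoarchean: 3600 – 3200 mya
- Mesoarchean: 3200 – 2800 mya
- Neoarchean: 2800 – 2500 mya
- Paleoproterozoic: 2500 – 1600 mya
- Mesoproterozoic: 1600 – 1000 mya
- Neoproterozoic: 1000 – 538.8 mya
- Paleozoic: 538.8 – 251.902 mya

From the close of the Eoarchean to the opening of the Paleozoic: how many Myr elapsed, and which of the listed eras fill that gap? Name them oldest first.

End of Eoarchean = 3600 Ma; start of Paleozoic = 538.8 Ma.
Gap = 3600 − 538.8 = 3061.2 Myr.
Eras wholly inside 3600–538.8 Ma: Paleoarchean (3600–3200), Mesoarchean (3200–2800), Neoarchean (2800–2500), Paleoproterozoic (2500–1600), Mesoproterozoic (1600–1000), Neoproterozoic (1000–538.8).

3061.2 million years; Paleoarchean, Mesoarchean, Neoarchean, Paleoproterozoic, Mesoproterozoic, Neoproterozoic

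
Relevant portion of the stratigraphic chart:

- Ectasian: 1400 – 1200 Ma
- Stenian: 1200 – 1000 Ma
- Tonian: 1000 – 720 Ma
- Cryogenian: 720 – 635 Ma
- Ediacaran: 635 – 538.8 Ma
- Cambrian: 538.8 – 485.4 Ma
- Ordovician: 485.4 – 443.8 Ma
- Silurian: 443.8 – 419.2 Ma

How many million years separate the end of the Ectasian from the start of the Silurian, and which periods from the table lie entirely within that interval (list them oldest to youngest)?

756.2 million years; Stenian, Tonian, Cryogenian, Ediacaran, Cambrian, Ordovician

The Ectasian closes at 1200 Ma and the Silurian opens at 443.8 Ma, so the interval is 1200 − 443.8 = 756.2 Myr.
A period fits inside if it starts at or after 1200 Ma and ends at or before 443.8 Ma; oldest first that gives Stenian, Tonian, Cryogenian, Ediacaran, Cambrian, Ordovician.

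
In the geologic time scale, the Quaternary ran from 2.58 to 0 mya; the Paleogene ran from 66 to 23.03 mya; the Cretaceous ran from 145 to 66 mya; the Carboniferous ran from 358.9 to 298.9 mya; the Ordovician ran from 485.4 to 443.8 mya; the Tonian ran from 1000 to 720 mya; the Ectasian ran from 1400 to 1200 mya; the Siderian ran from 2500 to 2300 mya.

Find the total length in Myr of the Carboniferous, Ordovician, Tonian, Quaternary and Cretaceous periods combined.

463.18 million years

Each duration: Carboniferous = 60; Ordovician = 41.6; Tonian = 280; Quaternary = 2.58; Cretaceous = 79.
Sum: 60 + 41.6 + 280 + 2.58 + 79 = 463.18 Myr.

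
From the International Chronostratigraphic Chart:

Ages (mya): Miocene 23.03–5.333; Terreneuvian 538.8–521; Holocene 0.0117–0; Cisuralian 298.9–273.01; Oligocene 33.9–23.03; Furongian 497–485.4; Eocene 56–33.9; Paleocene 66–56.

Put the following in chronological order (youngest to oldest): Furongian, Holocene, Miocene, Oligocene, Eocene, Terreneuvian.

Read off each span (Ma): Furongian 497–485.4; Holocene 0.0117–0; Miocene 23.03–5.333; Oligocene 33.9–23.03; Eocene 56–33.9; Terreneuvian 538.8–521.
Larger Ma is older, so oldest→youngest is Terreneuvian, Furongian, Eocene, Oligocene, Miocene, Holocene; reverse it for youngest→oldest.

Holocene → Miocene → Oligocene → Eocene → Furongian → Terreneuvian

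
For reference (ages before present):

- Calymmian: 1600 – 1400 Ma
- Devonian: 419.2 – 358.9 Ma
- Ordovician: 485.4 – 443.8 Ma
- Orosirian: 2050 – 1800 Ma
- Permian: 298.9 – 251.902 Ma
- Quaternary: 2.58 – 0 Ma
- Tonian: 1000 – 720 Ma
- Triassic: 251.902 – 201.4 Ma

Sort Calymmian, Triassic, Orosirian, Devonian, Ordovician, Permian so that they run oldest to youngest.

Orosirian, Calymmian, Ordovician, Devonian, Permian, Triassic

Read off each span (Ma): Calymmian 1600–1400; Triassic 251.902–201.4; Orosirian 2050–1800; Devonian 419.2–358.9; Ordovician 485.4–443.8; Permian 298.9–251.902.
Larger Ma is older, so oldest→youngest is Orosirian, Calymmian, Ordovician, Devonian, Permian, Triassic.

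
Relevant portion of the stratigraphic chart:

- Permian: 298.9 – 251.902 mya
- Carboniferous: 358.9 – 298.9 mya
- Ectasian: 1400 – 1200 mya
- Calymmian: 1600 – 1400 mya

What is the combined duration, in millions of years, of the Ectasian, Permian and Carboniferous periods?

Each duration: Ectasian = 200; Permian = 46.998; Carboniferous = 60.
Sum: 200 + 46.998 + 60 = 306.998 Myr.

306.998 million years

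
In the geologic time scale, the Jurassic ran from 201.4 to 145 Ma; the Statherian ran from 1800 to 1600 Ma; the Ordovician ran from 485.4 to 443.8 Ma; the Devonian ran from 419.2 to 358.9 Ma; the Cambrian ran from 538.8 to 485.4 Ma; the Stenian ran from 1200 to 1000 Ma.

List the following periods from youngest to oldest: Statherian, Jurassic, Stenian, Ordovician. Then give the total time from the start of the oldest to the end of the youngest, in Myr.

Jurassic → Ordovician → Stenian → Statherian; total span 1655 Myr

From the excerpt: Statherian 1800–1600; Jurassic 201.4–145; Stenian 1200–1000; Ordovician 485.4–443.8 (Ma).
Larger Ma is earlier, so the oldest is Statherian and the youngest is Jurassic; youngest to oldest: Jurassic, Ordovician, Stenian, Statherian.
Oldest start 1800 minus youngest end 145 gives 1655 Myr overall.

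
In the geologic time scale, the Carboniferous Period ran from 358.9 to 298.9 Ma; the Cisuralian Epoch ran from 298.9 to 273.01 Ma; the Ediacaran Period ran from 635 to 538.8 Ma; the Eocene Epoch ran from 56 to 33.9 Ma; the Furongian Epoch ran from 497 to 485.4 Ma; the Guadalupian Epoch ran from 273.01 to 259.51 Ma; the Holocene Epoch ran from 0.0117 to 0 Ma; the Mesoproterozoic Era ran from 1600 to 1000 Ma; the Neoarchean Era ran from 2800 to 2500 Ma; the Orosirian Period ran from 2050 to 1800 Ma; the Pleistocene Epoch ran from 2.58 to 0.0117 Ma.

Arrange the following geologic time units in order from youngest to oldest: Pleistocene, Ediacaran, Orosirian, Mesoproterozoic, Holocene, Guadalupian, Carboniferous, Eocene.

Holocene, then Pleistocene, then Eocene, then Guadalupian, then Carboniferous, then Ediacaran, then Mesoproterozoic, then Orosirian

Sorting by start age (ascending Ma, since larger Ma = older): Holocene start 0.0117, Pleistocene start 2.58, Eocene start 56, Guadalupian start 273.01, Carboniferous start 358.9, Ediacaran start 635, Mesoproterozoic start 1600, Orosirian start 2050.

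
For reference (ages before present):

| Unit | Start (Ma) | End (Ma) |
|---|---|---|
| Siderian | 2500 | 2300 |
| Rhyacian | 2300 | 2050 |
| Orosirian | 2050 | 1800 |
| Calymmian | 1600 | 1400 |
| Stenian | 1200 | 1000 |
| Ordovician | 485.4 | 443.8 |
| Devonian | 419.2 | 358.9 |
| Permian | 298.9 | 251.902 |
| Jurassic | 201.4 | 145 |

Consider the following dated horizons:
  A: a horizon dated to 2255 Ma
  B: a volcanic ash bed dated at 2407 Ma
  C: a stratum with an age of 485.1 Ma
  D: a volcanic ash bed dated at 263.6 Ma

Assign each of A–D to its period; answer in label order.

Match each age against the start–end ranges in the excerpt: A = 2255 Ma → Rhyacian (2300–2050); B = 2407 Ma → Siderian (2500–2300); C = 485.1 Ma → Ordovician (485.4–443.8); D = 263.6 Ma → Permian (298.9–251.902).

A — Rhyacian; B — Siderian; C — Ordovician; D — Permian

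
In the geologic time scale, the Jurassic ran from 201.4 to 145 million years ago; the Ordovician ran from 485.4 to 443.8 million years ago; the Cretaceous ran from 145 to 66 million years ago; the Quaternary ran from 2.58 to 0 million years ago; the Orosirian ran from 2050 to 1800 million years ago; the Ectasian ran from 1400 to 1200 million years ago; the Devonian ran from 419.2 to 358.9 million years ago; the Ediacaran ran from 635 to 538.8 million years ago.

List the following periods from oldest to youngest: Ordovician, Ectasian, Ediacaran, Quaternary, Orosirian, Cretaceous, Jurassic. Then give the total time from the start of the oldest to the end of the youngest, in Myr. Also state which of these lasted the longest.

From the excerpt: Ordovician 485.4–443.8; Ectasian 1400–1200; Ediacaran 635–538.8; Quaternary 2.58–0; Orosirian 2050–1800; Cretaceous 145–66; Jurassic 201.4–145 (Ma).
Larger Ma is earlier, so the oldest is Orosirian and the youngest is Quaternary; oldest to youngest: Orosirian, Ectasian, Ediacaran, Ordovician, Jurassic, Cretaceous, Quaternary.
Oldest start 2050 minus youngest end 0 gives 2050 Myr overall.
Individual lengths (start − end): Quaternary 2.58; Ediacaran 96.2; Ordovician 41.6; Ectasian 200; Orosirian 250; Cretaceous 79; Jurassic 56.4. The largest is Orosirian at 250 Myr.

Orosirian, Ectasian, Ediacaran, Ordovician, Jurassic, Cretaceous, Quaternary; total span 2050 Myr; longest is Orosirian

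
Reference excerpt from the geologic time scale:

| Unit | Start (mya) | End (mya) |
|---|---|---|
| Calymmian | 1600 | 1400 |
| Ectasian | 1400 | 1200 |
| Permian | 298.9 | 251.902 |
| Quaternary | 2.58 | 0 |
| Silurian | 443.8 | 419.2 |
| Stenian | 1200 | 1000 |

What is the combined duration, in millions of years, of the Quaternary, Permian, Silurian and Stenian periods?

Each duration: Quaternary = 2.58; Permian = 46.998; Silurian = 24.6; Stenian = 200.
Sum: 2.58 + 46.998 + 24.6 + 200 = 274.178 Myr.

274.178 million years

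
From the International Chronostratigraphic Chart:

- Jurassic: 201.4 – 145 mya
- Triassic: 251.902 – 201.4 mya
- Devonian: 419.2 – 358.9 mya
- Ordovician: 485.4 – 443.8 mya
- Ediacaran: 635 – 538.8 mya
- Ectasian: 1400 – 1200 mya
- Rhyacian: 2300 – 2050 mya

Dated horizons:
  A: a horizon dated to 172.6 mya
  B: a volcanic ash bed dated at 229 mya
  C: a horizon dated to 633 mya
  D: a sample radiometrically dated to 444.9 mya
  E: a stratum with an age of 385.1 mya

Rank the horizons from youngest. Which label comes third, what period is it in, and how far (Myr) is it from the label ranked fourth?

E, in the Devonian; 59.8 million years to D

Sorted youngest-first by Ma: A (172.6), B (229), E (385.1), D (444.9), C (633).
The third youngest is E at 385.1 Ma, which lies in 419.2–358.9 Ma: the Devonian.
The fourth youngest is D at 444.9 Ma; separation = |385.1 − 444.9| = 59.8 Myr.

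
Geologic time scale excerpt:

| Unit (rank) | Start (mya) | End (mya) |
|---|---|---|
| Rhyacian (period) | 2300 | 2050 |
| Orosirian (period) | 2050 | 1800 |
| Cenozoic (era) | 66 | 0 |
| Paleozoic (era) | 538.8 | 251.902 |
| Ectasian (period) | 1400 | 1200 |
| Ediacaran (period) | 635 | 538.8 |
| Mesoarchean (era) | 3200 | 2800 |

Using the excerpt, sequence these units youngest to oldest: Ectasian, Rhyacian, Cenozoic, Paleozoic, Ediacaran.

Sorting by start age (ascending Ma, since larger Ma = older): Cenozoic start 66, Paleozoic start 538.8, Ediacaran start 635, Ectasian start 1400, Rhyacian start 2300.

Cenozoic, Paleozoic, Ediacaran, Ectasian, Rhyacian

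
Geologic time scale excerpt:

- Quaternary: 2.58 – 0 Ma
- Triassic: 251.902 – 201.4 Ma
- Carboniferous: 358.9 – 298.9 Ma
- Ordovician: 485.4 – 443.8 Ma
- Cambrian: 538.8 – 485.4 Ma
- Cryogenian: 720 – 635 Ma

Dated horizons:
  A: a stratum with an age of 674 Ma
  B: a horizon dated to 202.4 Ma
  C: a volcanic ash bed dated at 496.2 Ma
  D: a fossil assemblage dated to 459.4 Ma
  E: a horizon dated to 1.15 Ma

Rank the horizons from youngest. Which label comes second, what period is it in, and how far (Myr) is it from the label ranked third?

B, in the Triassic; 257 million years to D

Smaller Ma means younger, so youngest first: E 1.15 < B 202.4 < D 459.4 < C 496.2 < A 674.
Counting 2 along gives B (202.4 Ma); the excerpt puts that inside the Triassic, 251.902–201.4 Ma.
Next in line is D (459.4 Ma), and 459.4 − 202.4 = 257 Myr.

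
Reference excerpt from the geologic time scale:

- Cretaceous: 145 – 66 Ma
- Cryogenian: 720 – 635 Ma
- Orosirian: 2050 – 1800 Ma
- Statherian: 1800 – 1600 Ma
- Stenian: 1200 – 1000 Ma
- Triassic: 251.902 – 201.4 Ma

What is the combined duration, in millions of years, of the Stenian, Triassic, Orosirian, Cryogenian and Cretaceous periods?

664.502 million years

Duration is start − end for each: (1200 − 1000) + (251.902 − 201.4) + (2050 − 1800) + (720 − 635) + (145 − 66).
That is 200 + 50.502 + 250 + 85 + 79, which totals 664.502 million years.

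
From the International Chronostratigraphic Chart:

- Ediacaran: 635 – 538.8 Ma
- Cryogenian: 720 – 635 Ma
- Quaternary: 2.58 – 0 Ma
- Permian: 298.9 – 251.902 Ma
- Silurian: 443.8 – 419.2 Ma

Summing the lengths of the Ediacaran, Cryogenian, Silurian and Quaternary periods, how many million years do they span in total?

Duration is start − end for each: (635 − 538.8) + (720 − 635) + (443.8 − 419.2) + (2.58 − 0).
That is 96.2 + 85 + 24.6 + 2.58, which totals 208.38 million years.

208.38 million years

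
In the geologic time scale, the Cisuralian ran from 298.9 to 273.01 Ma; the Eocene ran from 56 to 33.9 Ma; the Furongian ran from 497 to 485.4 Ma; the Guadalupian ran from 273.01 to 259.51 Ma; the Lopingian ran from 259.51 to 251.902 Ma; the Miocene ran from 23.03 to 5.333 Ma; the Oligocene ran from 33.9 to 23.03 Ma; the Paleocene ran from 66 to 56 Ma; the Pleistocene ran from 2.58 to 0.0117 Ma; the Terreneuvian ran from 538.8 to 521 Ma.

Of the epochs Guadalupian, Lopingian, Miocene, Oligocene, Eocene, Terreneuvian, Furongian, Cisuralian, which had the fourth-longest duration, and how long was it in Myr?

Durations: Guadalupian 13.5; Lopingian 7.608; Miocene 17.697; Oligocene 10.87; Eocene 22.1; Terreneuvian 17.8; Furongian 11.6; Cisuralian 25.89 Myr.
Sorted longest-first: Cisuralian (25.89), Eocene (22.1), Terreneuvian (17.8), Miocene (17.697), Guadalupian (13.5), Furongian (11.6), Oligocene (10.87), Lopingian (7.608).
The fourth longest is Miocene at 17.697 Myr.

Miocene, 17.697 million years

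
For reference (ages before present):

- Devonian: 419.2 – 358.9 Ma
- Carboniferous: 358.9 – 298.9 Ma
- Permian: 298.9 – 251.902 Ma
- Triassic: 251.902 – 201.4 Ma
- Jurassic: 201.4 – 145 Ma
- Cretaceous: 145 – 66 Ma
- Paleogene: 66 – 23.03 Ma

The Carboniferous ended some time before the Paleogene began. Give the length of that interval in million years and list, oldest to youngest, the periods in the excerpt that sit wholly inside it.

232.9 million years; Permian, Triassic, Jurassic, Cretaceous

End of Carboniferous = 298.9 Ma; start of Paleogene = 66 Ma.
Gap = 298.9 − 66 = 232.9 Myr.
Periods wholly inside 298.9–66 Ma: Permian (298.9–251.902), Triassic (251.902–201.4), Jurassic (201.4–145), Cretaceous (145–66).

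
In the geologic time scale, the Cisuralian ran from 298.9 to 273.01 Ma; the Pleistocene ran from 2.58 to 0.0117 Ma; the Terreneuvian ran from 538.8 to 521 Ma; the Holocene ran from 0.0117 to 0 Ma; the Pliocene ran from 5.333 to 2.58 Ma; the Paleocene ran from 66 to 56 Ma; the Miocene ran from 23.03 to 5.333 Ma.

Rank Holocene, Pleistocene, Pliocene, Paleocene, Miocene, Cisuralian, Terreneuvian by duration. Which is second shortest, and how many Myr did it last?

Durations: Holocene 0.0117; Pleistocene 2.5683; Pliocene 2.753; Paleocene 10; Miocene 17.697; Cisuralian 25.89; Terreneuvian 17.8 Myr.
Sorted shortest-first: Holocene (0.0117), Pleistocene (2.5683), Pliocene (2.753), Paleocene (10), Miocene (17.697), Terreneuvian (17.8), Cisuralian (25.89).
The second shortest is Pleistocene at 2.5683 Myr.

Pleistocene, 2.5683 million years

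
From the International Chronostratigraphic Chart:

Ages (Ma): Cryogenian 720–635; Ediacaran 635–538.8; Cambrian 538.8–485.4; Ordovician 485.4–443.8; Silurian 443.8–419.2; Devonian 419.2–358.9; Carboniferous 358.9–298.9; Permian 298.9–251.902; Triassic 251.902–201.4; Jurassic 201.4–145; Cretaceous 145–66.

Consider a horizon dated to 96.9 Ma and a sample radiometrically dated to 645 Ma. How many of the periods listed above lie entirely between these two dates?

645 Ma sits inside the Cryogenian (720–635) and 96.9 Ma inside the Cretaceous (145–66); neither of those is wholly between the two dates.
The listed periods lying completely between them are Ediacaran, Cambrian, Ordovician, Silurian, Devonian, Carboniferous, Permian, Triassic, Jurassic — 9 in all.

9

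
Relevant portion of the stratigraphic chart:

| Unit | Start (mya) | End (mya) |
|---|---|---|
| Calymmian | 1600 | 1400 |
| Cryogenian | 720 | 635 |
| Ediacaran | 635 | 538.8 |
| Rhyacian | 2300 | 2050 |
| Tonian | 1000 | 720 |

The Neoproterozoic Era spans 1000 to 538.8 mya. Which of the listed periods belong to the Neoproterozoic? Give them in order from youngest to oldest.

Ediacaran, Cryogenian, Tonian

Periods with both bounds inside 1000–538.8 Ma: Ediacaran (635–538.8), Cryogenian (720–635), Tonian (1000–720).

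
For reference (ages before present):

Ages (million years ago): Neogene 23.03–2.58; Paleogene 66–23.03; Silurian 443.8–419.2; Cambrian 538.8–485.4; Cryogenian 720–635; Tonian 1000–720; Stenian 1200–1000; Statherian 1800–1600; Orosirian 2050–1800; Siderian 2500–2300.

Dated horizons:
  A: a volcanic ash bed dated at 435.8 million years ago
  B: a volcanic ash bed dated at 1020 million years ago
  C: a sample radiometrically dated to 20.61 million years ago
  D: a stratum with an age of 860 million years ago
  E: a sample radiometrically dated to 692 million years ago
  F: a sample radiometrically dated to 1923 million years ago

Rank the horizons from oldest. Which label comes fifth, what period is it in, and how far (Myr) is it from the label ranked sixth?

A, in the Silurian; 415.19 million years to C

Sorted oldest-first by Ma: F (1923), B (1020), D (860), E (692), A (435.8), C (20.61).
The fifth oldest is A at 435.8 Ma, which lies in 443.8–419.2 Ma: the Silurian.
The sixth oldest is C at 20.61 Ma; separation = |435.8 − 20.61| = 415.19 Myr.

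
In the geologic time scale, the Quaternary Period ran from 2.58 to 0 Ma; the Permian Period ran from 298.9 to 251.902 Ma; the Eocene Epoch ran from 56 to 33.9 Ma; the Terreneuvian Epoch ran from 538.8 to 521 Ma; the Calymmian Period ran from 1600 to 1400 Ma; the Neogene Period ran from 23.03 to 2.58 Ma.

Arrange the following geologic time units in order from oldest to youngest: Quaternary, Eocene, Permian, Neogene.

Permian, Eocene, Neogene, Quaternary

Sorting by start age (descending Ma, since larger Ma = older): Permian start 298.9, Eocene start 56, Neogene start 23.03, Quaternary start 2.58.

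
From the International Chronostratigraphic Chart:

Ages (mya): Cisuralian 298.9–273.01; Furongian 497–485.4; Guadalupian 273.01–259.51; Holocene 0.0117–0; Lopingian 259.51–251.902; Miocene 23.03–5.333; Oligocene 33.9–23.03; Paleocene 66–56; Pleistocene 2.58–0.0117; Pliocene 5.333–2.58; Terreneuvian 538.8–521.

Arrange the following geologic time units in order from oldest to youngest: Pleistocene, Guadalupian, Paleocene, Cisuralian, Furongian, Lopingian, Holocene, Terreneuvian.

Terreneuvian, then Furongian, then Cisuralian, then Guadalupian, then Lopingian, then Paleocene, then Pleistocene, then Holocene

The oldest of these is Terreneuvian (starts 538.8 Ma) and the youngest is Holocene (ends 0 Ma).
In between, by decreasing start age: Furongian (497), Cisuralian (298.9), Guadalupian (273.01), Lopingian (259.51), Paleocene (66), Pleistocene (2.58).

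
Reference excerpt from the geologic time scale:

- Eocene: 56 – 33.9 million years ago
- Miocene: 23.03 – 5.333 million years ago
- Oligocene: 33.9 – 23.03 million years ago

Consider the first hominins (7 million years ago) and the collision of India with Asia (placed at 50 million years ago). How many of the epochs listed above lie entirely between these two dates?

1

50 Ma sits inside the Eocene (56–33.9) and 7 Ma inside the Miocene (23.03–5.333); neither of those is wholly between the two dates.
The listed epochs lying completely between them are Oligocene — 1 in all.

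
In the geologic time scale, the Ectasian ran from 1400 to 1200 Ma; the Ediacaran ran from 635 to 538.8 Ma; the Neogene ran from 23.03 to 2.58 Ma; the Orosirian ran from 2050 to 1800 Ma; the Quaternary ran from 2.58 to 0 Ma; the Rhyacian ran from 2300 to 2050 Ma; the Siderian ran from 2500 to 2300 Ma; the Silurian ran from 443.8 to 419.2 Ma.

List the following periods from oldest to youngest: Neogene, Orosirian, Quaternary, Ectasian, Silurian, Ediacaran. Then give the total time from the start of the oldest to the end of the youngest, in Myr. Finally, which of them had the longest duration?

Start ages (Ma): Orosirian 2050, Ectasian 1400, Ediacaran 635, Silurian 443.8, Neogene 23.03, Quaternary 2.58.
Ordered oldest to youngest: Orosirian, Ectasian, Ediacaran, Silurian, Neogene, Quaternary.
Span = 2050 − 0 = 2050 Myr.
Durations: Neogene 20.45, Quaternary 2.58, Ectasian 200, Silurian 24.6, Ediacaran 96.2, Orosirian 250 → longest is Orosirian (250 Myr).

Orosirian → Ectasian → Ediacaran → Silurian → Neogene → Quaternary; total span 2050 Myr; longest is Orosirian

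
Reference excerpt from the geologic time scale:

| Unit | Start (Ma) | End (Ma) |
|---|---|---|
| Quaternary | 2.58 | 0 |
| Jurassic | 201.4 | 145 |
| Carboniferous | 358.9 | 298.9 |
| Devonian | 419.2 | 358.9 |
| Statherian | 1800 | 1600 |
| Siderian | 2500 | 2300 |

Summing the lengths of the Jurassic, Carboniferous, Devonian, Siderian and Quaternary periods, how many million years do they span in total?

Each duration: Jurassic = 56.4; Carboniferous = 60; Devonian = 60.3; Siderian = 200; Quaternary = 2.58.
Sum: 56.4 + 60 + 60.3 + 200 + 2.58 = 379.28 Myr.

379.28 million years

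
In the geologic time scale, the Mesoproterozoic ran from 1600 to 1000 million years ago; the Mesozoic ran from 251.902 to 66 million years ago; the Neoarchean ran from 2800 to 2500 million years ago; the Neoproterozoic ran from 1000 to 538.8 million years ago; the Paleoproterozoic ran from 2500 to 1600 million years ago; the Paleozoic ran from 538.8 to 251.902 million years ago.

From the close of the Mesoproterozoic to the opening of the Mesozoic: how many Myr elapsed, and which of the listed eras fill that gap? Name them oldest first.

The Mesoproterozoic closes at 1000 Ma and the Mesozoic opens at 251.902 Ma, so the interval is 1000 − 251.902 = 748.098 Myr.
An era fits inside if it starts at or after 1000 Ma and ends at or before 251.902 Ma; oldest first that gives Neoproterozoic, Paleozoic.

748.098 million years; Neoproterozoic, Paleozoic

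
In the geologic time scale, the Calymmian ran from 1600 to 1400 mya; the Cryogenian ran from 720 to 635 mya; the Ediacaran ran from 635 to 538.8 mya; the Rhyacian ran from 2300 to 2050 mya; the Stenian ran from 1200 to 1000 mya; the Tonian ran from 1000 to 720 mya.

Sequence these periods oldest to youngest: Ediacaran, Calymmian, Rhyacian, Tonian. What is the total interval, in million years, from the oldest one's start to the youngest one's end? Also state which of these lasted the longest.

Start ages (Ma): Rhyacian 2300, Calymmian 1600, Tonian 1000, Ediacaran 635.
Ordered oldest to youngest: Rhyacian, Calymmian, Tonian, Ediacaran.
Span = 2300 − 538.8 = 1761.2 Myr.
Durations: Rhyacian 250, Calymmian 200, Tonian 280, Ediacaran 96.2 → longest is Tonian (280 Myr).

Rhyacian → Calymmian → Tonian → Ediacaran; total span 1761.2 Myr; longest is Tonian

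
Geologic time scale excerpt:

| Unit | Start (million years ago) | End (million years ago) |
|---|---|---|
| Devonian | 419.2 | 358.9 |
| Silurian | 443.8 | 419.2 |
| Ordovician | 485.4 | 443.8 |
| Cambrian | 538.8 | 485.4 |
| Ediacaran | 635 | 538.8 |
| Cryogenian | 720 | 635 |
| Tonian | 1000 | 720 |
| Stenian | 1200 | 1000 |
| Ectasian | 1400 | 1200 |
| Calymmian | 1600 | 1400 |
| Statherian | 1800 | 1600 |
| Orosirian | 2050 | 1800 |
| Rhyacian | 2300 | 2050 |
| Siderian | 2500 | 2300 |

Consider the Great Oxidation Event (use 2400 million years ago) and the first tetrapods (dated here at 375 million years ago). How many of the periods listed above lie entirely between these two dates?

12

2400 Ma sits inside the Siderian (2500–2300) and 375 Ma inside the Devonian (419.2–358.9); neither of those is wholly between the two dates.
The listed periods lying completely between them are Rhyacian, Orosirian, Statherian, Calymmian, Ectasian, Stenian, Tonian, Cryogenian, Ediacaran, Cambrian, Ordovician, Silurian — 12 in all.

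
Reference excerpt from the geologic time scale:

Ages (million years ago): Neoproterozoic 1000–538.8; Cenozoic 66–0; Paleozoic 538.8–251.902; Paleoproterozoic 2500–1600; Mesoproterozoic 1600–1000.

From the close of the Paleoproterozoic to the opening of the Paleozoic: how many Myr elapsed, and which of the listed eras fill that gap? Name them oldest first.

End of Paleoproterozoic = 1600 Ma; start of Paleozoic = 538.8 Ma.
Gap = 1600 − 538.8 = 1061.2 Myr.
Eras wholly inside 1600–538.8 Ma: Mesoproterozoic (1600–1000), Neoproterozoic (1000–538.8).

1061.2 million years; Mesoproterozoic, Neoproterozoic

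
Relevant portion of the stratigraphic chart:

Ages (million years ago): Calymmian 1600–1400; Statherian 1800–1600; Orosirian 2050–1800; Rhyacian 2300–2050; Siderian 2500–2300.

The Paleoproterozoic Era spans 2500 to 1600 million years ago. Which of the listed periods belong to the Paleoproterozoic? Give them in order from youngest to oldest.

Periods with both bounds inside 2500–1600 Ma: Statherian (1800–1600), Orosirian (2050–1800), Rhyacian (2300–2050), Siderian (2500–2300).

Statherian, Orosirian, Rhyacian, Siderian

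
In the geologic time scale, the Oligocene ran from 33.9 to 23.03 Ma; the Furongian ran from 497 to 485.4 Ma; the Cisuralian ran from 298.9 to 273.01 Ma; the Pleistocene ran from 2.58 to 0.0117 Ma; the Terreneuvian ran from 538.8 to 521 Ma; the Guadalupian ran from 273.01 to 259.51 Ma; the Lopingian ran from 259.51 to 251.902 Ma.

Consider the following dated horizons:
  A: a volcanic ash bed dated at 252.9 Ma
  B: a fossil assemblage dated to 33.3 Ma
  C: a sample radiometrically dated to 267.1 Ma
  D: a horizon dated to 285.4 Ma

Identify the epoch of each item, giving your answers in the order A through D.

A — Lopingian; B — Oligocene; C — Guadalupian; D — Cisuralian

A: 252.9 Ma lies in 259.51–251.902 Ma, so Lopingian.
B: 33.3 Ma lies in 33.9–23.03 Ma, so Oligocene.
C: 267.1 Ma lies in 273.01–259.51 Ma, so Guadalupian.
D: 285.4 Ma lies in 298.9–273.01 Ma, so Cisuralian.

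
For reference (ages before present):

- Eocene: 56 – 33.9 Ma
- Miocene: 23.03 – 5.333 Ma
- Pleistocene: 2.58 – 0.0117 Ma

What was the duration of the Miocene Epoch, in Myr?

23.03 − 5.333 = 17.697 million years.

17.697 million years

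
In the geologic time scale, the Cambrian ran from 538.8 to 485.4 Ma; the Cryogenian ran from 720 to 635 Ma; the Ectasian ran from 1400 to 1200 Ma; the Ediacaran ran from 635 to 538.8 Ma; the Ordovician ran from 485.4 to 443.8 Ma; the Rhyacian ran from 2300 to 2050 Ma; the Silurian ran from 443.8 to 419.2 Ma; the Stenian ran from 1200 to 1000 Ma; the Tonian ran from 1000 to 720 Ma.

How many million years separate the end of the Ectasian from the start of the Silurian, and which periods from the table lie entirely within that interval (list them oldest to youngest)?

End of Ectasian = 1200 Ma; start of Silurian = 443.8 Ma.
Gap = 1200 − 443.8 = 756.2 Myr.
Periods wholly inside 1200–443.8 Ma: Stenian (1200–1000), Tonian (1000–720), Cryogenian (720–635), Ediacaran (635–538.8), Cambrian (538.8–485.4), Ordovician (485.4–443.8).

756.2 million years; Stenian, Tonian, Cryogenian, Ediacaran, Cambrian, Ordovician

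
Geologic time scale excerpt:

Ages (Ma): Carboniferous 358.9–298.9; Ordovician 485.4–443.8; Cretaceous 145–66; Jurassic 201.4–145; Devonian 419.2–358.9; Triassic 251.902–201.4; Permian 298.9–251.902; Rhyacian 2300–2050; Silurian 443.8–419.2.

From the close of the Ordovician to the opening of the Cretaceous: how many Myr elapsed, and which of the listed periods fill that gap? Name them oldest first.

The Ordovician closes at 443.8 Ma and the Cretaceous opens at 145 Ma, so the interval is 443.8 − 145 = 298.8 Myr.
A period fits inside if it starts at or after 443.8 Ma and ends at or before 145 Ma; oldest first that gives Silurian, Devonian, Carboniferous, Permian, Triassic, Jurassic.

298.8 million years; Silurian, Devonian, Carboniferous, Permian, Triassic, Jurassic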